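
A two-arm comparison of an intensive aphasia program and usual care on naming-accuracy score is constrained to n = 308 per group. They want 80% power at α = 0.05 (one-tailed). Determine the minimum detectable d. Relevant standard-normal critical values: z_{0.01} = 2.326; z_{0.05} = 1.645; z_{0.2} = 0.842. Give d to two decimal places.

d_min ≈ 0.20

For two independent groups of n = 308 each: d_min = (z_{α} + z_β)·√(2/n).
z-sum = 1.645 + 0.842 = 2.487.
d_min = 2.487 × √(2/308) = 2.487 × 0.0806 = 0.200.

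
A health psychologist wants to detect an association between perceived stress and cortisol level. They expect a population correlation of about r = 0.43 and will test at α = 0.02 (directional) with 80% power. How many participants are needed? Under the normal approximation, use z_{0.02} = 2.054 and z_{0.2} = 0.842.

n = 43

Fisher's z: C = ½·ln((1+r)/(1−r)) = ½·ln(2.5088) = 0.4599.
n = ((z_{α} + z_β)/C)² + 3.
(2.054 + 0.842) / 0.4599 = 2.896 / 0.4599 = 6.297.
n = 6.297² + 3 = 39.65 + 3 = 42.7.
Round up.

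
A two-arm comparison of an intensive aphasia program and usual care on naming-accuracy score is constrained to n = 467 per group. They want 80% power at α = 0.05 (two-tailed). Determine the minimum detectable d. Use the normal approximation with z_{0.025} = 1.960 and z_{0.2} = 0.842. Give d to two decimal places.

d_min ≈ 0.18

For two independent groups of n = 467 each: d_min = (z_{α/2} + z_β)·√(2/n).
z-sum = 1.960 + 0.842 = 2.802.
d_min = 2.802 × √(2/467) = 2.802 × 0.0654 = 0.183.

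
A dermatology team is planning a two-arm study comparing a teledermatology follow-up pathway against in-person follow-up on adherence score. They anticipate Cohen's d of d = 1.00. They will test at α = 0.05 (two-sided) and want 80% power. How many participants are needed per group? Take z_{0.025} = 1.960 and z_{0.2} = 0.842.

n = 16 per group

For two independent groups with equal n: n = 2·((z_{α/2} + z_β) / d)².
z_{α/2} + z_β = 1.960 + 0.842 = 2.802.
n = 2 × (2.802 / 1.00)² = 2 × 2.802² = 2 × 7.85 = 15.7.
Round up to the next whole participant.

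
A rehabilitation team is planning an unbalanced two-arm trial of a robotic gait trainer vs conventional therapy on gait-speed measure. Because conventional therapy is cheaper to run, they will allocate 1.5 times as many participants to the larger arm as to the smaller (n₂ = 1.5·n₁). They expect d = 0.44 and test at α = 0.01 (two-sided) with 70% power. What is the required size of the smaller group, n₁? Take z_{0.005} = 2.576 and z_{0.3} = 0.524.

n₁ = 83

With allocation ratio k = n₂/n₁ = 1.5, Var(x̄₁−x̄₂) = σ²(1/n₁ + 1/(k·n₁)) = σ²·(k+1)/(k·n₁).
So n₁ = (1 + 1/k)·((z_{α/2} + z_β)/d)² = 1.667 × (3.100/0.44)².
n₁ = 1.667 × 49.64 = 82.7.
Round up: n₁ = 83, giving n₂ = ⌈1.5 × 83⌉ = ⌈124.5⌉ = 125.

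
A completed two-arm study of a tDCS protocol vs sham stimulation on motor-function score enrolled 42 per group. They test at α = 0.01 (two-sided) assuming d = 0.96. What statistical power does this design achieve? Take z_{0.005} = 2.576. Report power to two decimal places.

power ≈ 0.97

For two equal groups, power = Φ(d·√(n/2) − z_{α/2}).
d·√(n/2) = 0.96 × √(42/2) = 0.96 × 4.583 = 4.399.
z_β = 4.399 − 2.576 = 1.823.
Power = Φ(1.823) = 0.966.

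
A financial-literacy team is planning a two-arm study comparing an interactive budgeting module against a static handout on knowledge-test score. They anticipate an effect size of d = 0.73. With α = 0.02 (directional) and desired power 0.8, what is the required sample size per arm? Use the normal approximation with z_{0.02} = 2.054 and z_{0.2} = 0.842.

For two independent groups with equal n: n = 2·((z_{α} + z_β) / d)².
z_{α} + z_β = 2.054 + 0.842 = 2.896.
n = 2 × (2.896 / 0.73)² = 2 × 3.967² = 2 × 15.74 = 31.5.
Round up to the next whole participant.

n = 32 per group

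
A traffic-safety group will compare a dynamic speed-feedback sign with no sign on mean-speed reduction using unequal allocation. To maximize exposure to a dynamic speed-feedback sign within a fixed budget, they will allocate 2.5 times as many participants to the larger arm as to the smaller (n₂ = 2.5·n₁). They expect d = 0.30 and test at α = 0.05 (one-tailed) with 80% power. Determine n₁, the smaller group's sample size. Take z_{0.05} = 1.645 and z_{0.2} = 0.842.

With allocation ratio k = n₂/n₁ = 2.5, Var(x̄₁−x̄₂) = σ²(1/n₁ + 1/(k·n₁)) = σ²·(k+1)/(k·n₁).
So n₁ = (1 + 1/k)·((z_{α} + z_β)/d)² = 1.400 × (2.487/0.30)².
n₁ = 1.400 × 68.72 = 96.2.
Round up: n₁ = 97, giving n₂ = ⌈2.5 × 97⌉ = ⌈242.5⌉ = 243.

n₁ = 97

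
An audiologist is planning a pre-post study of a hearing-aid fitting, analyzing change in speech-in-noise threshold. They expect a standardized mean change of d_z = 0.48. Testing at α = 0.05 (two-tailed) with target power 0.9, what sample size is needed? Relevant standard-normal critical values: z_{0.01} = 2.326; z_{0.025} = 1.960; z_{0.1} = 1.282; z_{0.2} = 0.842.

n = 46 pairs

For a paired (one-sample on differences) test: n = ((z_{α/2} + z_β) / d)².
z_{α/2} + z_β = 1.960 + 1.282 = 3.242.
n = (3.242 / 0.48)² = 6.754² = 45.62.
Round up.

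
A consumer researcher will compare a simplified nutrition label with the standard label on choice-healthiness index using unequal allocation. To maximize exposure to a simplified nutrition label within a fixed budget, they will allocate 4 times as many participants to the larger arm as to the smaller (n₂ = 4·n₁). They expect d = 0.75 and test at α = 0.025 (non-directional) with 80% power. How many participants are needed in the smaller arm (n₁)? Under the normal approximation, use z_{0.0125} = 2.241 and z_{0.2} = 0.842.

With allocation ratio k = n₂/n₁ = 4, Var(x̄₁−x̄₂) = σ²(1/n₁ + 1/(k·n₁)) = σ²·(k+1)/(k·n₁).
So n₁ = (1 + 1/k)·((z_{α/2} + z_β)/d)² = 1.250 × (3.083/0.75)².
n₁ = 1.250 × 16.90 = 21.1.
Round up: n₁ = 22, giving n₂ = 4 × 22 = 88.

n₁ = 22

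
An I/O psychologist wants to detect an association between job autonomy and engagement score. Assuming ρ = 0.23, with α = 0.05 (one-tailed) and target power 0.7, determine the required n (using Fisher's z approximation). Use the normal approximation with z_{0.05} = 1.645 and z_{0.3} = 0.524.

Fisher's z: C = ½·ln((1+r)/(1−r)) = ½·ln(1.5974) = 0.2342.
n = ((z_{α} + z_β)/C)² + 3.
(1.645 + 0.524) / 0.2342 = 2.169 / 0.2342 = 9.261.
n = 9.261² + 3 = 85.77 + 3 = 88.8.
Round up.

n = 89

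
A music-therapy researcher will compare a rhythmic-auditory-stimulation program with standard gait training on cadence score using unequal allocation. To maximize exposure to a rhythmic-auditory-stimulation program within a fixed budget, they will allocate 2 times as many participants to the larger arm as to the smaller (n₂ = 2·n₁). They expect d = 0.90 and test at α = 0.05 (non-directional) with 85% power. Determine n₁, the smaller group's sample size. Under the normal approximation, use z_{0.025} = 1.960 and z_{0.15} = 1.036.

n₁ = 17

With allocation ratio k = n₂/n₁ = 2, Var(x̄₁−x̄₂) = σ²(1/n₁ + 1/(k·n₁)) = σ²·(k+1)/(k·n₁).
So n₁ = (1 + 1/k)·((z_{α/2} + z_β)/d)² = 1.500 × (2.996/0.90)².
n₁ = 1.500 × 11.08 = 16.6.
Round up: n₁ = 17, giving n₂ = 2 × 17 = 34.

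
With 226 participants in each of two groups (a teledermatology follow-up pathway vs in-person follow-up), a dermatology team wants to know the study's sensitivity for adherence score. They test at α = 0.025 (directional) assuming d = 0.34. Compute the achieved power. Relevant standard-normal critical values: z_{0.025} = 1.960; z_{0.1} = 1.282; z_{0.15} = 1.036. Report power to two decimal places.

power ≈ 0.95

For two equal groups, power = Φ(d·√(n/2) − z_{α}).
d·√(n/2) = 0.34 × √(226/2) = 0.34 × 10.630 = 3.614.
z_β = 3.614 − 1.960 = 1.654.
Power = Φ(1.654) = 0.951.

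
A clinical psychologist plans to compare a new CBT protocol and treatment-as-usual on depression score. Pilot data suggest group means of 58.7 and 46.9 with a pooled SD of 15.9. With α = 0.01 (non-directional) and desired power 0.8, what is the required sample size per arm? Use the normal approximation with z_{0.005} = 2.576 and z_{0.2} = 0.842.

n = 43 per group

Cohen's d = |M₁ − M₂| / SD_pooled = |58.7 − 46.9| / 15.9 = 11.8 / 15.9 = 0.742.
For two independent groups with equal n: n = 2·((z_{α/2} + z_β) / d)².
z_{α/2} + z_β = 2.576 + 0.842 = 3.418.
n = 2 × (3.418 / 0.742)² = 2 × 4.606² = 2 × 21.22 = 42.4.
Round up to the next whole participant.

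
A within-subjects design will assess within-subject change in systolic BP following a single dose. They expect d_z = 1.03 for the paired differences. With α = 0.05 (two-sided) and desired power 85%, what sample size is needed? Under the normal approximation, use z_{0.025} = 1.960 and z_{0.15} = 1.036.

n = 9 pairs

For a paired (one-sample on differences) test: n = ((z_{α/2} + z_β) / d)².
z_{α/2} + z_β = 1.960 + 1.036 = 2.996.
n = (2.996 / 1.03)² = 2.909² = 8.46.
Round up.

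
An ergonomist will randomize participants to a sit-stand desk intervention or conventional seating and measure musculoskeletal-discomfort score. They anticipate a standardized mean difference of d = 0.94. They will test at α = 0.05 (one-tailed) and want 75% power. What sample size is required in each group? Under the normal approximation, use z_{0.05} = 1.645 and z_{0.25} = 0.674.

n = 13 per group

For two independent groups with equal n: n = 2·((z_{α} + z_β) / d)².
z_{α} + z_β = 1.645 + 0.674 = 2.319.
n = 2 × (2.319 / 0.94)² = 2 × 2.467² = 2 × 6.09 = 12.2.
Round up to the next whole participant.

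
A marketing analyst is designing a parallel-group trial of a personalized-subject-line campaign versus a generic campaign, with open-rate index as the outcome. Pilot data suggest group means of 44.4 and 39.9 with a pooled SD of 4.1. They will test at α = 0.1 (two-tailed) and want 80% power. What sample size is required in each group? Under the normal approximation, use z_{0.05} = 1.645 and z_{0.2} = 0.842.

n = 11 per group

Cohen's d = |M₁ − M₂| / SD_pooled = |44.4 − 39.9| / 4.1 = 4.5 / 4.1 = 1.098.
For two independent groups with equal n: n = 2·((z_{α/2} + z_β) / d)².
z_{α/2} + z_β = 1.645 + 0.842 = 2.487.
n = 2 × (2.487 / 1.098)² = 2 × 2.265² = 2 × 5.13 = 10.3.
Round up to the next whole participant.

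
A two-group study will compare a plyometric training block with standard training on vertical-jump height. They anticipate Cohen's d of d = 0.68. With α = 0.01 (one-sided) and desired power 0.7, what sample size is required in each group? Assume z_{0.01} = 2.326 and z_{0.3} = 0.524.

For two independent groups with equal n: n = 2·((z_{α} + z_β) / d)².
z_{α} + z_β = 2.326 + 0.524 = 2.850.
n = 2 × (2.850 / 0.68)² = 2 × 4.191² = 2 × 17.57 = 35.1.
Round up to the next whole participant.

n = 36 per group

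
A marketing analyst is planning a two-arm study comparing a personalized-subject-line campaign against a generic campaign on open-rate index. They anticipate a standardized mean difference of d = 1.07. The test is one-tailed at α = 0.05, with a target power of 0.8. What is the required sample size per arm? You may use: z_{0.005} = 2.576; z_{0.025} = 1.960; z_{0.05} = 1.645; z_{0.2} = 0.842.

For two independent groups with equal n: n = 2·((z_{α} + z_β) / d)².
z_{α} + z_β = 1.645 + 0.842 = 2.487.
n = 2 × (2.487 / 1.07)² = 2 × 2.324² = 2 × 5.40 = 10.8.
Round up to the next whole participant.

n = 11 per group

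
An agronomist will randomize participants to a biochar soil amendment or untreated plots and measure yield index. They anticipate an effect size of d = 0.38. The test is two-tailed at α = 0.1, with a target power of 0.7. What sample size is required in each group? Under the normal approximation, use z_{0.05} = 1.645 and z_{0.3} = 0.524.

n = 66 per group

For two independent groups with equal n: n = 2·((z_{α/2} + z_β) / d)².
z_{α/2} + z_β = 1.645 + 0.524 = 2.169.
n = 2 × (2.169 / 0.38)² = 2 × 5.708² = 2 × 32.58 = 65.2.
Round up to the next whole participant.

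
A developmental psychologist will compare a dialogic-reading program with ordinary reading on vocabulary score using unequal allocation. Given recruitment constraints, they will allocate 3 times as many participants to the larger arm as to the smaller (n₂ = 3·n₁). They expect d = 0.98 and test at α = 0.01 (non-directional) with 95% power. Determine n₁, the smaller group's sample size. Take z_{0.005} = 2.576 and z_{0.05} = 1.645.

n₁ = 25

With allocation ratio k = n₂/n₁ = 3, Var(x̄₁−x̄₂) = σ²(1/n₁ + 1/(k·n₁)) = σ²·(k+1)/(k·n₁).
So n₁ = (1 + 1/k)·((z_{α/2} + z_β)/d)² = 1.333 × (4.221/0.98)².
n₁ = 1.333 × 18.55 = 24.7.
Round up: n₁ = 25, giving n₂ = 3 × 25 = 75.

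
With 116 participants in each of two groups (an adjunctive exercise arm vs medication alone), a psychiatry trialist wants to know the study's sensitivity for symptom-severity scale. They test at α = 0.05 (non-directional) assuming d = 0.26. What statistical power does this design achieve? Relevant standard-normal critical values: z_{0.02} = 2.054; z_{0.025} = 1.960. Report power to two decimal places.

For two equal groups, power = Φ(d·√(n/2) − z_{α/2}).
d·√(n/2) = 0.26 × √(116/2) = 0.26 × 7.616 = 1.980.
z_β = 1.980 − 1.960 = 0.020.
Power = Φ(0.020) = 0.508.

power ≈ 0.51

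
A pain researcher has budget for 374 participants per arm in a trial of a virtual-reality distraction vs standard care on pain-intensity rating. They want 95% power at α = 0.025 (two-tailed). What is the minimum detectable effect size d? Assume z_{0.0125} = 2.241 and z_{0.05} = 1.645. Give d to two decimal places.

d_min ≈ 0.28

For two independent groups of n = 374 each: d_min = (z_{α/2} + z_β)·√(2/n).
z-sum = 2.241 + 1.645 = 3.886.
d_min = 3.886 × √(2/374) = 3.886 × 0.0731 = 0.284.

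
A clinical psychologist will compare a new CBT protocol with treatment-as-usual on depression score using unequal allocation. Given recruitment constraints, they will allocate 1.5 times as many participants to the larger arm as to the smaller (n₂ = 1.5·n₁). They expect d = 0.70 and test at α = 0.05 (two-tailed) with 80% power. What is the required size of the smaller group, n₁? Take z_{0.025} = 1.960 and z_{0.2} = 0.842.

With allocation ratio k = n₂/n₁ = 1.5, Var(x̄₁−x̄₂) = σ²(1/n₁ + 1/(k·n₁)) = σ²·(k+1)/(k·n₁).
So n₁ = (1 + 1/k)·((z_{α/2} + z_β)/d)² = 1.667 × (2.802/0.70)².
n₁ = 1.667 × 16.02 = 26.7.
Round up: n₁ = 27, giving n₂ = ⌈1.5 × 27⌉ = ⌈40.5⌉ = 41.

n₁ = 27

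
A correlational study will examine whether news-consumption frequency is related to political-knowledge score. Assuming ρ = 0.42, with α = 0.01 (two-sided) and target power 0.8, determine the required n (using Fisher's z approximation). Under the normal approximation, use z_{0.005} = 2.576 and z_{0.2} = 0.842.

Fisher's z: C = ½·ln((1+r)/(1−r)) = ½·ln(2.4483) = 0.4477.
n = ((z_{α/2} + z_β)/C)² + 3.
(2.576 + 0.842) / 0.4477 = 3.418 / 0.4477 = 7.635.
n = 7.635² + 3 = 58.29 + 3 = 61.3.
Round up.

n = 62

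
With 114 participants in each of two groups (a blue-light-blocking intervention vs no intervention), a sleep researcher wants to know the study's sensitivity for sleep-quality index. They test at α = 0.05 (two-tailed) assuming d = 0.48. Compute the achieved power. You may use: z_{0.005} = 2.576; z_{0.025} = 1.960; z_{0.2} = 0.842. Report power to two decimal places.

power ≈ 0.95

For two equal groups, power = Φ(d·√(n/2) − z_{α/2}).
d·√(n/2) = 0.48 × √(114/2) = 0.48 × 7.550 = 3.624.
z_β = 3.624 − 1.960 = 1.664.
Power = Φ(1.664) = 0.952.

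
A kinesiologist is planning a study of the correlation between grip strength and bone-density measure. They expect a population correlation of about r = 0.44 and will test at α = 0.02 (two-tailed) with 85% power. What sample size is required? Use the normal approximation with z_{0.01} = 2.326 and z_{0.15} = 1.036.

n = 54

Fisher's z: C = ½·ln((1+r)/(1−r)) = ½·ln(2.5714) = 0.4722.
n = ((z_{α/2} + z_β)/C)² + 3.
(2.326 + 1.036) / 0.4722 = 3.362 / 0.4722 = 7.120.
n = 7.120² + 3 = 50.69 + 3 = 53.7.
Round up.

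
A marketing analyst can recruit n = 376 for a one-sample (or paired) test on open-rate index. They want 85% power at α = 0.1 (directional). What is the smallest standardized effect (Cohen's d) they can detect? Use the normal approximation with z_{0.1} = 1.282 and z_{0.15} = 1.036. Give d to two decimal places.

For a single sample (or paired design) of n = 376: d_min = (z_{α} + z_β)/√n.
z-sum = 1.282 + 1.036 = 2.318.
d_min = 2.318 / √376 = 2.318 / 19.391 = 0.120.

d_min ≈ 0.12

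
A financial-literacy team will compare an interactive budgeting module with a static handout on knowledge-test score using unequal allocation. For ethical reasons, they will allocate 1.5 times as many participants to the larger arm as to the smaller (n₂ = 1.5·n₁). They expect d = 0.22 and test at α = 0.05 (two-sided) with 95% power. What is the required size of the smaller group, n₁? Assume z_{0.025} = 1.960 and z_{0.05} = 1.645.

n₁ = 448

With allocation ratio k = n₂/n₁ = 1.5, Var(x̄₁−x̄₂) = σ²(1/n₁ + 1/(k·n₁)) = σ²·(k+1)/(k·n₁).
So n₁ = (1 + 1/k)·((z_{α/2} + z_β)/d)² = 1.667 × (3.605/0.22)².
n₁ = 1.667 × 268.51 = 447.5.
Round up: n₁ = 448, giving n₂ = 1.5 × 448 = 672.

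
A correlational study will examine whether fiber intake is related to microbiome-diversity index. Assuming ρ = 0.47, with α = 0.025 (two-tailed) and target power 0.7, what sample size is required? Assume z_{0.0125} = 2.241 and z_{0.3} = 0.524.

Fisher's z: C = ½·ln((1+r)/(1−r)) = ½·ln(2.7736) = 0.5101.
n = ((z_{α/2} + z_β)/C)² + 3.
(2.241 + 0.524) / 0.5101 = 2.765 / 0.5101 = 5.421.
n = 5.421² + 3 = 29.38 + 3 = 32.4.
Round up.

n = 33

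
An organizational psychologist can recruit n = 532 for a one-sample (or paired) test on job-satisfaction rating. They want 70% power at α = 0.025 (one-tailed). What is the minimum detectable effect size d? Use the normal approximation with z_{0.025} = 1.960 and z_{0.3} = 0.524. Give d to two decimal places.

For a single sample (or paired design) of n = 532: d_min = (z_{α} + z_β)/√n.
z-sum = 1.960 + 0.524 = 2.484.
d_min = 2.484 / √532 = 2.484 / 23.065 = 0.108.

d_min ≈ 0.11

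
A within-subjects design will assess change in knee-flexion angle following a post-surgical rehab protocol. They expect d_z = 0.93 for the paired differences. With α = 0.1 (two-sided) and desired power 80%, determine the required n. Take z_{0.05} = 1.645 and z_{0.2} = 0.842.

n = 8 pairs

For a paired (one-sample on differences) test: n = ((z_{α/2} + z_β) / d)².
z_{α/2} + z_β = 1.645 + 0.842 = 2.487.
n = (2.487 / 0.93)² = 2.674² = 7.15.
Round up.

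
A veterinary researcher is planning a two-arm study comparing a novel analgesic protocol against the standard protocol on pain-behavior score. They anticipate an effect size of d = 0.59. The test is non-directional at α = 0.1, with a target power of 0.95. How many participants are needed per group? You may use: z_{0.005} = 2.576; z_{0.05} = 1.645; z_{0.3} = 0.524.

For two independent groups with equal n: n = 2·((z_{α/2} + z_β) / d)².
z_{α/2} + z_β = 1.645 + 1.645 = 3.290.
n = 2 × (3.290 / 0.59)² = 2 × 5.576² = 2 × 31.09 = 62.2.
Round up to the next whole participant.

n = 63 per group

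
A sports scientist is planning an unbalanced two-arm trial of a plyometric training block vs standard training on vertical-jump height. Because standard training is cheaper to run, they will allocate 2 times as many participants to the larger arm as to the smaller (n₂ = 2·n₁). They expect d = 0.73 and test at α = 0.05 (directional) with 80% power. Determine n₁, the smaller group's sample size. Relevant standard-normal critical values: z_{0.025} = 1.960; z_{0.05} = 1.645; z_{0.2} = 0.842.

n₁ = 18

With allocation ratio k = n₂/n₁ = 2, Var(x̄₁−x̄₂) = σ²(1/n₁ + 1/(k·n₁)) = σ²·(k+1)/(k·n₁).
So n₁ = (1 + 1/k)·((z_{α} + z_β)/d)² = 1.500 × (2.487/0.73)².
n₁ = 1.500 × 11.61 = 17.4.
Round up: n₁ = 18, giving n₂ = 2 × 18 = 36.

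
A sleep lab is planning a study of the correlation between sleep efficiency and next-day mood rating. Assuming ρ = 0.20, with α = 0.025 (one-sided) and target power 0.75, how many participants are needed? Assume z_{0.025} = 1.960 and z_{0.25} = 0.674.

Fisher's z: C = ½·ln((1+r)/(1−r)) = ½·ln(1.5000) = 0.2027.
n = ((z_{α} + z_β)/C)² + 3.
(1.960 + 0.674) / 0.2027 = 2.634 / 0.2027 = 12.995.
n = 12.995² + 3 = 168.86 + 3 = 171.9.
Round up.

n = 172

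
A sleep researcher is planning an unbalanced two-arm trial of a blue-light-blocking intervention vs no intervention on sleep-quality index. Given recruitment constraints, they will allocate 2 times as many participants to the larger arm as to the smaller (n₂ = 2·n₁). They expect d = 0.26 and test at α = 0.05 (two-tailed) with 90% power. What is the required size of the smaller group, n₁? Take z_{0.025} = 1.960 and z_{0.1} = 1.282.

With allocation ratio k = n₂/n₁ = 2, Var(x̄₁−x̄₂) = σ²(1/n₁ + 1/(k·n₁)) = σ²·(k+1)/(k·n₁).
So n₁ = (1 + 1/k)·((z_{α/2} + z_β)/d)² = 1.500 × (3.242/0.26)².
n₁ = 1.500 × 155.48 = 233.2.
Round up: n₁ = 234, giving n₂ = 2 × 234 = 468.

n₁ = 234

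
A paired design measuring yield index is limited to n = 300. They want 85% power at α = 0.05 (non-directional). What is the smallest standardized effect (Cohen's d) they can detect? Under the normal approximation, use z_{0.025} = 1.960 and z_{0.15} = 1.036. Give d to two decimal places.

d_min ≈ 0.17

For a single sample (or paired design) of n = 300: d_min = (z_{α/2} + z_β)/√n.
z-sum = 1.960 + 1.036 = 2.996.
d_min = 2.996 / √300 = 2.996 / 17.321 = 0.173.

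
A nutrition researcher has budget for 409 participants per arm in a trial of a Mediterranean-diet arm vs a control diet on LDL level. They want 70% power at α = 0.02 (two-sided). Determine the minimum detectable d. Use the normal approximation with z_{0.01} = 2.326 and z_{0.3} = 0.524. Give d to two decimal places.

For two independent groups of n = 409 each: d_min = (z_{α/2} + z_β)·√(2/n).
z-sum = 2.326 + 0.524 = 2.850.
d_min = 2.850 × √(2/409) = 2.850 × 0.0699 = 0.199.

d_min ≈ 0.20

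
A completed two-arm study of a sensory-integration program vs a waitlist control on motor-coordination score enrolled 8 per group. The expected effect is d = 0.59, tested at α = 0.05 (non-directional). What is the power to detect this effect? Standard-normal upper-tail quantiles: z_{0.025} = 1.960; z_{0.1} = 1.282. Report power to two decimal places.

power ≈ 0.22

For two equal groups, power = Φ(d·√(n/2) − z_{α/2}).
d·√(n/2) = 0.59 × √(8/2) = 0.59 × 2.000 = 1.180.
z_β = 1.180 − 1.960 = -0.780.
Power = Φ(-0.780) = 0.218.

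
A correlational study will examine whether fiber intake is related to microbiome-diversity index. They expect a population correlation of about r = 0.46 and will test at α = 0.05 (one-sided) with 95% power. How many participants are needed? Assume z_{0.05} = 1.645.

Fisher's z: C = ½·ln((1+r)/(1−r)) = ½·ln(2.7037) = 0.4973.
n = ((z_{α} + z_β)/C)² + 3.
(1.645 + 1.645) / 0.4973 = 3.290 / 0.4973 = 6.616.
n = 6.616² + 3 = 43.77 + 3 = 46.8.
Round up.

n = 47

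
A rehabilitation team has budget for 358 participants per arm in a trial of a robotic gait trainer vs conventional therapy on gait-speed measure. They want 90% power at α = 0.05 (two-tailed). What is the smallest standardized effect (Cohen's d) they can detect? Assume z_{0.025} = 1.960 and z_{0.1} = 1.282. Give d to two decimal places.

d_min ≈ 0.24

For two independent groups of n = 358 each: d_min = (z_{α/2} + z_β)·√(2/n).
z-sum = 1.960 + 1.282 = 3.242.
d_min = 3.242 × √(2/358) = 3.242 × 0.0747 = 0.242.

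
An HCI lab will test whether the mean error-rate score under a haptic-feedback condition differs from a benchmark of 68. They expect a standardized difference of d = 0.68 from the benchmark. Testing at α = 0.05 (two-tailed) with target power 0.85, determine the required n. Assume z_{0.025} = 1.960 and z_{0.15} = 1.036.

For a one-sample test: n = ((z_{α/2} + z_β) / d)².
z_{α/2} + z_β = 1.960 + 1.036 = 2.996.
n = (2.996 / 0.68)² = 4.406² = 19.41.
Round up.

n = 20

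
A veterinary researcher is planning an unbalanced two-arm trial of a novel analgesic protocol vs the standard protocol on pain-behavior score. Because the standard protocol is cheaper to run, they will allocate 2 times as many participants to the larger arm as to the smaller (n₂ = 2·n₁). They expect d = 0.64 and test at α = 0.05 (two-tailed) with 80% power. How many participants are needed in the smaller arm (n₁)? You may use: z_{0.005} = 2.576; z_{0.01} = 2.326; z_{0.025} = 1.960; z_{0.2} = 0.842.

With allocation ratio k = n₂/n₁ = 2, Var(x̄₁−x̄₂) = σ²(1/n₁ + 1/(k·n₁)) = σ²·(k+1)/(k·n₁).
So n₁ = (1 + 1/k)·((z_{α/2} + z_β)/d)² = 1.500 × (2.802/0.64)².
n₁ = 1.500 × 19.17 = 28.8.
Round up: n₁ = 29, giving n₂ = 2 × 29 = 58.

n₁ = 29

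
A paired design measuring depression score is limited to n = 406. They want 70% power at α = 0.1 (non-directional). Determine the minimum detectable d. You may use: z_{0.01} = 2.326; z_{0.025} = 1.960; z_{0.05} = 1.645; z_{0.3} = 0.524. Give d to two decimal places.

d_min ≈ 0.11

For a single sample (or paired design) of n = 406: d_min = (z_{α/2} + z_β)/√n.
z-sum = 1.645 + 0.524 = 2.169.
d_min = 2.169 / √406 = 2.169 / 20.149 = 0.108.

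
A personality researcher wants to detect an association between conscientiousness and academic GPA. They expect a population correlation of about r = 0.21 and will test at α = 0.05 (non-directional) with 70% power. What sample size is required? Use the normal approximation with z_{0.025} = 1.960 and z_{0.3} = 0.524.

Fisher's z: C = ½·ln((1+r)/(1−r)) = ½·ln(1.5316) = 0.2132.
n = ((z_{α/2} + z_β)/C)² + 3.
(1.960 + 0.524) / 0.2132 = 2.484 / 0.2132 = 11.651.
n = 11.651² + 3 = 135.75 + 3 = 138.7.
Round up.

n = 139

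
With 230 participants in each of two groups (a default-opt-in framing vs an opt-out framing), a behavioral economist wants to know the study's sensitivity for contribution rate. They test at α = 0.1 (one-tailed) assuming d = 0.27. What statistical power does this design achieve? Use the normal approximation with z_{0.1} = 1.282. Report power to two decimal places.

For two equal groups, power = Φ(d·√(n/2) − z_{α}).
d·√(n/2) = 0.27 × √(230/2) = 0.27 × 10.724 = 2.895.
z_β = 2.895 − 1.282 = 1.613.
Power = Φ(1.613) = 0.947.

power ≈ 0.95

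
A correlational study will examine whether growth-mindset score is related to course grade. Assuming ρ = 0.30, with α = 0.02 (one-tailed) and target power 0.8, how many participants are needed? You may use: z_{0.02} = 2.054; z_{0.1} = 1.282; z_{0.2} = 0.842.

n = 91

Fisher's z: C = ½·ln((1+r)/(1−r)) = ½·ln(1.8571) = 0.3095.
n = ((z_{α} + z_β)/C)² + 3.
(2.054 + 0.842) / 0.3095 = 2.896 / 0.3095 = 9.357.
n = 9.357² + 3 = 87.55 + 3 = 90.6.
Round up.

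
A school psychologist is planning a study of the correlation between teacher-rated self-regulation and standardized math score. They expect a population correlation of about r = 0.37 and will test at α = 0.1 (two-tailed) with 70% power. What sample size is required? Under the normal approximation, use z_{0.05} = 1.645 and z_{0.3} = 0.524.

n = 35

Fisher's z: C = ½·ln((1+r)/(1−r)) = ½·ln(2.1746) = 0.3884.
n = ((z_{α/2} + z_β)/C)² + 3.
(1.645 + 0.524) / 0.3884 = 2.169 / 0.3884 = 5.584.
n = 5.584² + 3 = 31.19 + 3 = 34.2.
Round up.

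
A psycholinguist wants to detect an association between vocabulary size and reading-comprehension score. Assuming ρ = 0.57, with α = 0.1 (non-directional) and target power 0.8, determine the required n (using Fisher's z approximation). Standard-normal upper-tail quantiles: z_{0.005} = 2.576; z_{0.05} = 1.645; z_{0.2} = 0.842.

n = 18

Fisher's z: C = ½·ln((1+r)/(1−r)) = ½·ln(3.6512) = 0.6475.
n = ((z_{α/2} + z_β)/C)² + 3.
(1.645 + 0.842) / 0.6475 = 2.487 / 0.6475 = 3.841.
n = 3.841² + 3 = 14.75 + 3 = 17.8.
Round up.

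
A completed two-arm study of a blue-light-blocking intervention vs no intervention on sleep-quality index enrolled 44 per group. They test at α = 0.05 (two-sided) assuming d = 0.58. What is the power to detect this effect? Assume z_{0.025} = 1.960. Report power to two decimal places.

For two equal groups, power = Φ(d·√(n/2) − z_{α/2}).
d·√(n/2) = 0.58 × √(44/2) = 0.58 × 4.690 = 2.720.
z_β = 2.720 − 1.960 = 0.760.
Power = Φ(0.760) = 0.777.

power ≈ 0.78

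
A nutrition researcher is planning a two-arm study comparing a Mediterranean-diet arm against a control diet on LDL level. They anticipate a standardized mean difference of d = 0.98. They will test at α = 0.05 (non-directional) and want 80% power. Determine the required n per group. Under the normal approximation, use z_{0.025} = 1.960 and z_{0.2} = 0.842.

n = 17 per group

For two independent groups with equal n: n = 2·((z_{α/2} + z_β) / d)².
z_{α/2} + z_β = 1.960 + 0.842 = 2.802.
n = 2 × (2.802 / 0.98)² = 2 × 2.859² = 2 × 8.17 = 16.3.
Round up to the next whole participant.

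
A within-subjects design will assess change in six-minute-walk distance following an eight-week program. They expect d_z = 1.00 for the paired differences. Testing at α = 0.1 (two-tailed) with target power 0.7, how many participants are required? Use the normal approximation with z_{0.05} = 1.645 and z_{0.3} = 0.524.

For a paired (one-sample on differences) test: n = ((z_{α/2} + z_β) / d)².
z_{α/2} + z_β = 1.645 + 0.524 = 2.169.
n = (2.169 / 1.00)² = 2.169² = 4.70.
Round up.

n = 5 pairs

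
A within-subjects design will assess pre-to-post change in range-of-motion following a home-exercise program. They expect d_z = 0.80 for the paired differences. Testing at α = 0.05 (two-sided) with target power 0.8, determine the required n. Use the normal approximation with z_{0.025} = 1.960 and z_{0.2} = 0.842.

n = 13 pairs

For a paired (one-sample on differences) test: n = ((z_{α/2} + z_β) / d)².
z_{α/2} + z_β = 1.960 + 0.842 = 2.802.
n = (2.802 / 0.80)² = 3.502² = 12.27.
Round up.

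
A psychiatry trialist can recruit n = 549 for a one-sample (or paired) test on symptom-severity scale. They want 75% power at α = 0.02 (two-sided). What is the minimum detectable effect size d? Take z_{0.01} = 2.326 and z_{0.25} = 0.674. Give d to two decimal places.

d_min ≈ 0.13

For a single sample (or paired design) of n = 549: d_min = (z_{α/2} + z_β)/√n.
z-sum = 2.326 + 0.674 = 3.000.
d_min = 3.000 / √549 = 3.000 / 23.431 = 0.128.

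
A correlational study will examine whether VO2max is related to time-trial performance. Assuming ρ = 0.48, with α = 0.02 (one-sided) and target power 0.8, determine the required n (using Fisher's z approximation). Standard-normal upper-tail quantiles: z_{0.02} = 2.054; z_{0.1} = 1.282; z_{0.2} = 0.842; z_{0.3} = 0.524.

Fisher's z: C = ½·ln((1+r)/(1−r)) = ½·ln(2.8462) = 0.5230.
n = ((z_{α} + z_β)/C)² + 3.
(2.054 + 0.842) / 0.5230 = 2.896 / 0.5230 = 5.537.
n = 5.537² + 3 = 30.66 + 3 = 33.7.
Round up.

n = 34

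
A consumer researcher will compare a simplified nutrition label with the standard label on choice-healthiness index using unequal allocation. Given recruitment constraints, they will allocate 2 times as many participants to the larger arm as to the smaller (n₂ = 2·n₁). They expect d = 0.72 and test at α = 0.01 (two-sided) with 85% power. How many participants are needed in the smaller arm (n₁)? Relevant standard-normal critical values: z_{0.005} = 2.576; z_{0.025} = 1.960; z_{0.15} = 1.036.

With allocation ratio k = n₂/n₁ = 2, Var(x̄₁−x̄₂) = σ²(1/n₁ + 1/(k·n₁)) = σ²·(k+1)/(k·n₁).
So n₁ = (1 + 1/k)·((z_{α/2} + z_β)/d)² = 1.500 × (3.612/0.72)².
n₁ = 1.500 × 25.17 = 37.8.
Round up: n₁ = 38, giving n₂ = 2 × 38 = 76.

n₁ = 38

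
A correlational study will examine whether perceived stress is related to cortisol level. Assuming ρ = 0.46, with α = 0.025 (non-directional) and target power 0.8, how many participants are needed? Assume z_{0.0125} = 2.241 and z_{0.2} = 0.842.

n = 42

Fisher's z: C = ½·ln((1+r)/(1−r)) = ½·ln(2.7037) = 0.4973.
n = ((z_{α/2} + z_β)/C)² + 3.
(2.241 + 0.842) / 0.4973 = 3.083 / 0.4973 = 6.199.
n = 6.199² + 3 = 38.43 + 3 = 41.4.
Round up.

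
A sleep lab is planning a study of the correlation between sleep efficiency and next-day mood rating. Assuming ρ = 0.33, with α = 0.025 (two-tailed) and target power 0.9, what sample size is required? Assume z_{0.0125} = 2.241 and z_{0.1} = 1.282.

Fisher's z: C = ½·ln((1+r)/(1−r)) = ½·ln(1.9851) = 0.3428.
n = ((z_{α/2} + z_β)/C)² + 3.
(2.241 + 1.282) / 0.3428 = 3.523 / 0.3428 = 10.277.
n = 10.277² + 3 = 105.62 + 3 = 108.6.
Round up.

n = 109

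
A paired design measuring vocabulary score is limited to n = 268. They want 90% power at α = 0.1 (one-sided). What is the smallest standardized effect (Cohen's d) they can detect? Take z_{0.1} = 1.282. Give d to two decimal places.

For a single sample (or paired design) of n = 268: d_min = (z_{α} + z_β)/√n.
z-sum = 1.282 + 1.282 = 2.564.
d_min = 2.564 / √268 = 2.564 / 16.371 = 0.157.

d_min ≈ 0.16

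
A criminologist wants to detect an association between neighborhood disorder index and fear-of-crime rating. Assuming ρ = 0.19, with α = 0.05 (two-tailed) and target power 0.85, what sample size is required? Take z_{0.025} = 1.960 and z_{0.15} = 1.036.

n = 246

Fisher's z: C = ½·ln((1+r)/(1−r)) = ½·ln(1.4691) = 0.1923.
n = ((z_{α/2} + z_β)/C)² + 3.
(1.960 + 1.036) / 0.1923 = 2.996 / 0.1923 = 15.580.
n = 15.580² + 3 = 242.73 + 3 = 245.7.
Round up.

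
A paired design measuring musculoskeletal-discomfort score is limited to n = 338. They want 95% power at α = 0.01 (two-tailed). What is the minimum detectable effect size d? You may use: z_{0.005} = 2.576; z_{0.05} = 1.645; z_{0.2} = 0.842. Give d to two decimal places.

For a single sample (or paired design) of n = 338: d_min = (z_{α/2} + z_β)/√n.
z-sum = 2.576 + 1.645 = 4.221.
d_min = 4.221 / √338 = 4.221 / 18.385 = 0.230.

d_min ≈ 0.23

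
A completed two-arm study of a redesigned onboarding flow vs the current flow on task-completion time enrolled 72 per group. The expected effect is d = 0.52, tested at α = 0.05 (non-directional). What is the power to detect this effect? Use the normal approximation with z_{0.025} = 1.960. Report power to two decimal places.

For two equal groups, power = Φ(d·√(n/2) − z_{α/2}).
d·√(n/2) = 0.52 × √(72/2) = 0.52 × 6.000 = 3.120.
z_β = 3.120 − 1.960 = 1.160.
Power = Φ(1.160) = 0.877.

power ≈ 0.88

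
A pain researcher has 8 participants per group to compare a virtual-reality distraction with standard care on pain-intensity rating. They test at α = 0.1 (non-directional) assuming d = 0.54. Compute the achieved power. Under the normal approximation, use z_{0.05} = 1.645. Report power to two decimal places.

For two equal groups, power = Φ(d·√(n/2) − z_{α/2}).
d·√(n/2) = 0.54 × √(8/2) = 0.54 × 2.000 = 1.080.
z_β = 1.080 − 1.645 = -0.565.
Power = Φ(-0.565) = 0.286.

power ≈ 0.29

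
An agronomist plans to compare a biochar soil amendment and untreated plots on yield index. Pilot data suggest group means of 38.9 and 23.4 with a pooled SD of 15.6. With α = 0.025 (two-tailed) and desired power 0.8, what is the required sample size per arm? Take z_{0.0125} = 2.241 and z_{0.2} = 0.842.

Cohen's d = |M₁ − M₂| / SD_pooled = |38.9 − 23.4| / 15.6 = 15.5 / 15.6 = 0.994.
For two independent groups with equal n: n = 2·((z_{α/2} + z_β) / d)².
z_{α/2} + z_β = 2.241 + 0.842 = 3.083.
n = 2 × (3.083 / 0.994)² = 2 × 3.102² = 2 × 9.62 = 19.2.
Round up to the next whole participant.

n = 20 per group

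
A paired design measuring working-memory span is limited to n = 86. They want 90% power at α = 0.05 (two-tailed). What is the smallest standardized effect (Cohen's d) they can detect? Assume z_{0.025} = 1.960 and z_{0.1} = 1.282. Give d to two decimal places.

d_min ≈ 0.35

For a single sample (or paired design) of n = 86: d_min = (z_{α/2} + z_β)/√n.
z-sum = 1.960 + 1.282 = 3.242.
d_min = 3.242 / √86 = 3.242 / 9.274 = 0.350.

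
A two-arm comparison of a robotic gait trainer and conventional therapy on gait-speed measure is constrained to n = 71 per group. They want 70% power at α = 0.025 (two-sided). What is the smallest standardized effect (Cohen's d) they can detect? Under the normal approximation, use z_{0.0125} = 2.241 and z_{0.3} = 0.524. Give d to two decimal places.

d_min ≈ 0.46

For two independent groups of n = 71 each: d_min = (z_{α/2} + z_β)·√(2/n).
z-sum = 2.241 + 0.524 = 2.765.
d_min = 2.765 × √(2/71) = 2.765 × 0.1678 = 0.464.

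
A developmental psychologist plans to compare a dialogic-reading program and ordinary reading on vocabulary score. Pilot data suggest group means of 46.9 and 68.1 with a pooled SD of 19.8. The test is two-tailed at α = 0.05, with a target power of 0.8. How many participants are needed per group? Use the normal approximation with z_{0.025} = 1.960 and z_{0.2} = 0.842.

n = 14 per group

Cohen's d = |M₁ − M₂| / SD_pooled = |46.9 − 68.1| / 19.8 = 21.2 / 19.8 = 1.071.
For two independent groups with equal n: n = 2·((z_{α/2} + z_β) / d)².
z_{α/2} + z_β = 1.960 + 0.842 = 2.802.
n = 2 × (2.802 / 1.071)² = 2 × 2.616² = 2 × 6.84 = 13.7.
Round up to the next whole participant.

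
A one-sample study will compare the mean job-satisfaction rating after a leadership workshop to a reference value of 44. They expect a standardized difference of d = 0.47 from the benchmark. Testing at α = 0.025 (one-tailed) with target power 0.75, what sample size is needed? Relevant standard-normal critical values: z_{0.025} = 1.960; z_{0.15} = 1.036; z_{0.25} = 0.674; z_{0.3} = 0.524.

n = 32

For a one-sample test: n = ((z_{α} + z_β) / d)².
z_{α} + z_β = 1.960 + 0.674 = 2.634.
n = (2.634 / 0.47)² = 5.604² = 31.41.
Round up.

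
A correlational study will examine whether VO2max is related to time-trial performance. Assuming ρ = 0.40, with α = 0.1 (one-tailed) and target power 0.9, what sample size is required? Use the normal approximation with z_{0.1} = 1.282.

Fisher's z: C = ½·ln((1+r)/(1−r)) = ½·ln(2.3333) = 0.4236.
n = ((z_{α} + z_β)/C)² + 3.
(1.282 + 1.282) / 0.4236 = 2.564 / 0.4236 = 6.053.
n = 6.053² + 3 = 36.64 + 3 = 39.6.
Round up.

n = 40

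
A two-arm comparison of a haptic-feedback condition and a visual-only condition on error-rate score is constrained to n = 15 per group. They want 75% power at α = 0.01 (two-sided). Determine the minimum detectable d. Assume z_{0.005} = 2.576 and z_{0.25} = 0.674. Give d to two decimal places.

For two independent groups of n = 15 each: d_min = (z_{α/2} + z_β)·√(2/n).
z-sum = 2.576 + 0.674 = 3.250.
d_min = 3.250 × √(2/15) = 3.250 × 0.3651 = 1.187.

d_min ≈ 1.19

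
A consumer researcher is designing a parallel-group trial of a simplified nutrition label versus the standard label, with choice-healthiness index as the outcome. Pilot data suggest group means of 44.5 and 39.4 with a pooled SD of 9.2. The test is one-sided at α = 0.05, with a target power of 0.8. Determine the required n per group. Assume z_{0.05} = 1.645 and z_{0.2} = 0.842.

n = 41 per group

Cohen's d = |M₁ − M₂| / SD_pooled = |44.5 − 39.4| / 9.2 = 5.1 / 9.2 = 0.554.
For two independent groups with equal n: n = 2·((z_{α} + z_β) / d)².
z_{α} + z_β = 1.645 + 0.842 = 2.487.
n = 2 × (2.487 / 0.554)² = 2 × 4.489² = 2 × 20.15 = 40.3.
Round up to the next whole participant.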